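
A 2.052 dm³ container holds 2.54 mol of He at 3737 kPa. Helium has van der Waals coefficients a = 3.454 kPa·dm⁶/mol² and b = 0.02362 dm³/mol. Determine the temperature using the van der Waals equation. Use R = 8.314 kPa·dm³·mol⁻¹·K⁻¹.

T = (P + a n²/V²)(V − nb)/(nR)
P + a n²/V² = 3737 + (3.454)(2.54)²/(2.052)² = 3742.3 kPa
V − nb = 2.052 − (2.54)(0.02362) = 1.9920 dm³
T = (3742.3)(1.9920)/((2.54)(8.314)) = 353.0 K

T ≈ 353.0 K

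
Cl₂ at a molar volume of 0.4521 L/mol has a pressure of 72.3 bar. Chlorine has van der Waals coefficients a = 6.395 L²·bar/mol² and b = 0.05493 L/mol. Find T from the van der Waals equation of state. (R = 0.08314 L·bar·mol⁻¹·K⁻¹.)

T = (P + a/V_m²)(V_m − b)/R
P + a/V_m² = 72.3 + 6.395/(0.4521)² = 103.59 bar
V_m − b = 0.4521 − 0.05493 = 0.39717 L/mol
T = (103.59)(0.39717)/0.08314 = 494.9 K

T ≈ 494.9 K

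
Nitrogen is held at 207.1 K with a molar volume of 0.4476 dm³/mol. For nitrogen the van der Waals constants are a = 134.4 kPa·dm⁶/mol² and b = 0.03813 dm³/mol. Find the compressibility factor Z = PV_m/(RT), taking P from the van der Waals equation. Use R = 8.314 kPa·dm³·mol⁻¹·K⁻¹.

P = RT/(V_m − b) − a/V_m² = (8.314)(207.1)/(0.4476 − 0.03813) − 134.4/(0.4476)²
  = 1721.8/0.40947 − 670.84 = 4204.9 − 670.84 = 3534.1 kPa
Z = PV_m/(RT) = (3534.1)(0.4476)/((8.314)(207.1)) = 1581.9/1721.8 = 0.9187

Z ≈ 0.9187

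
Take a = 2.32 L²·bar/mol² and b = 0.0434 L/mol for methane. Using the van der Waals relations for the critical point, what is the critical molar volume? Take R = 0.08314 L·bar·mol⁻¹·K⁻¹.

For a van der Waals gas, V_m,c = 3b.
V_m,c = 3×0.0434 = 0.1302 L/mol

V_m,c ≈ 0.1302 L/mol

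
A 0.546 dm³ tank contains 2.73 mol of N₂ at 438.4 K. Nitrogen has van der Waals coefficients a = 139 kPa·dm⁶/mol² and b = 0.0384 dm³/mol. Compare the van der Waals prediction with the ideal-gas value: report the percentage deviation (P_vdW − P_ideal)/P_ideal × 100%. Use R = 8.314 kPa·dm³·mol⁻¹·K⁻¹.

Ideal: P_ideal = nRT/V = (2.73)(8.314)(438.4)/0.546 = 18224.3 kPa
vdW: P = nRT/(V − nb) − a n²/V² = 9950.46/0.441168 − 1035.95/0.298116 = 22554.8 − 3474.99 = 19079.8 kPa
% deviation = (19079.8 − 18224.3)/18224.3 × 100% = 4.69%

4.69 %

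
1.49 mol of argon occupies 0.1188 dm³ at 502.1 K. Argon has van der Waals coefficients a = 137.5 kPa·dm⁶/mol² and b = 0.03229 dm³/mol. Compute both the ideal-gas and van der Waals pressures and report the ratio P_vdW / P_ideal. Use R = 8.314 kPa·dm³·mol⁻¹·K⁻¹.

P_vdW / P_ideal ≈ 1.268

Ideal: P_ideal = nRT/V = (1.49)(8.314)(502.1)/0.1188 = 52356.4 kPa
vdW: P = nRT/(V − nb) − a n²/V² = 6219.94/0.0706879 − 305.264/0.0141134 = 87991.6 − 21629.4 = 66362.2 kPa
Ratio = 66362.2/52356.4 = 1.268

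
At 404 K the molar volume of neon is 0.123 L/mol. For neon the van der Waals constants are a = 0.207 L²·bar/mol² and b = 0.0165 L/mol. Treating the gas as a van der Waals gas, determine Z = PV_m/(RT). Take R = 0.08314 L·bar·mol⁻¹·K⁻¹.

Z ≈ 1.105

P = RT/(V_m − b) − a/V_m² = (0.08314)(404)/(0.123 − 0.0165) − 0.207/(0.123)²
  = 33.589/0.10650 − 13.682 = 315.39 − 13.682 = 301.71 bar
Z = PV_m/(RT) = (301.71)(0.123)/((0.08314)(404)) = 37.110/33.589 = 1.105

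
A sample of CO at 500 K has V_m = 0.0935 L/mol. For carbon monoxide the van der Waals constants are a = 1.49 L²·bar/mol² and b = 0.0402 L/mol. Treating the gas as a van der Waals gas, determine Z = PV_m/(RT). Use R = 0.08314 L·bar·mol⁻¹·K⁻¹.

P = RT/(V_m − b) − a/V_m² = (0.08314)(500)/(0.0935 − 0.0402) − 1.49/(0.0935)²
  = 41.570/0.053300 − 170.44 = 779.92 − 170.44 = 609.48 bar
Z = PV_m/(RT) = (609.48)(0.0935)/((0.08314)(500)) = 56.986/41.570 = 1.371

Z ≈ 1.371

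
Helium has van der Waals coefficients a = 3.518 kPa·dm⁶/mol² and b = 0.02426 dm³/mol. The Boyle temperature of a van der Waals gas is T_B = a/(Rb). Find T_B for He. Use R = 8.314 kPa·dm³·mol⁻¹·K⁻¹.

T_B ≈ 17.44 K

For a van der Waals gas the second virial coefficient B₂ = b − a/(RT) vanishes at T_B = a/(Rb).
T_B = 3.518/(8.314×0.02426) = 3.518/0.20170 = 17.44 K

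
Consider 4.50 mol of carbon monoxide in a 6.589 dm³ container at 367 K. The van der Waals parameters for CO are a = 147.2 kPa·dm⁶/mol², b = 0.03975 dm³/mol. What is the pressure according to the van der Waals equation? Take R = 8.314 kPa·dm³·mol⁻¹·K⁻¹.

P = nRT/(V − nb) − a n²/V²
nRT/(V − nb) = (4.50)(8.314)(367)/(6.589 − 4.50×0.03975) = 13731/6.4101 = 2142.1 kPa
a n²/V² = (147.2)(4.50)²/(6.589)² = 68.658 kPa
P = 2142.1 − 68.658 = 2073 kPa

P ≈ 2073 kPa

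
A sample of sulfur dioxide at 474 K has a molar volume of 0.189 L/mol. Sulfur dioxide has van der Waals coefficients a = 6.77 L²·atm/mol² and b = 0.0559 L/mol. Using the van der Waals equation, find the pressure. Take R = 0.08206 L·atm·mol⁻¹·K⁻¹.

P ≈ 102.7 atm

P = RT/(V_m − b) − a/V_m²
RT/(V_m − b) = (0.08206)(474)/(0.189 − 0.0559) = 38.896/0.13310 = 292.23 atm
a/V_m² = 6.77/(0.189)² = 189.52 atm
P = 292.23 − 189.52 = 102.7 atm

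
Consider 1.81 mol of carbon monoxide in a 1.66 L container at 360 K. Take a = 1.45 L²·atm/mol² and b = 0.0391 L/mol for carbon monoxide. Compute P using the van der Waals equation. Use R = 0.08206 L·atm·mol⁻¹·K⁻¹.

P ≈ 31.92 atm

P = nRT/(V − nb) − a n²/V²
nRT/(V − nb) = (1.81)(0.08206)(360)/(1.66 − 1.81×0.0391) = 53.470/1.5892 = 33.646 atm
a n²/V² = (1.45)(1.81)²/(1.66)² = 1.7239 atm
P = 33.646 − 1.7239 = 31.92 atm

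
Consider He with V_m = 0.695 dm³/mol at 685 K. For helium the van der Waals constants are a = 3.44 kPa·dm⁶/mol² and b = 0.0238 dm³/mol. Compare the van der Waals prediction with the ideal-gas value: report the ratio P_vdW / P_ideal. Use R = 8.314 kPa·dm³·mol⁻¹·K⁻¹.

Ideal: P_ideal = RT/V_m = (8.314)(685)/0.695 = 8194.37 kPa
vdW: P = RT/(V_m − b) − a/V_m² = 5695.09/0.671200 − 3.44/0.483025 = 8484.94 − 7.12178 = 8477.82 kPa
Ratio = 8477.82/8194.37 = 1.035

P_vdW / P_ideal ≈ 1.035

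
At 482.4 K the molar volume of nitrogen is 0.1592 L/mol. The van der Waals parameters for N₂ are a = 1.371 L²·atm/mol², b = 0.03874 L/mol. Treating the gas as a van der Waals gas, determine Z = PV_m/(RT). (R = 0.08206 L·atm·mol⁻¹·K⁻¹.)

Z ≈ 1.104

P = RT/(V_m − b) − a/V_m² = (0.08206)(482.4)/(0.1592 − 0.03874) − 1.371/(0.1592)²
  = 39.586/0.12046 − 54.094 = 328.62 − 54.094 = 274.53 atm
Z = PV_m/(RT) = (274.53)(0.1592)/((0.08206)(482.4)) = 43.705/39.586 = 1.104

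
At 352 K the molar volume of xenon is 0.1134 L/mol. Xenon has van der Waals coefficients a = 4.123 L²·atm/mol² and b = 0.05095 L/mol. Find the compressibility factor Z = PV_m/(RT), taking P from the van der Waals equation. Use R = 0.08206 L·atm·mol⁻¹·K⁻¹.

P = RT/(V_m − b) − a/V_m² = (0.08206)(352)/(0.1134 − 0.05095) − 4.123/(0.1134)²
  = 28.885/0.062450 − 320.62 = 462.53 − 320.62 = 141.91 atm
Z = PV_m/(RT) = (141.91)(0.1134)/((0.08206)(352)) = 16.093/28.885 = 0.5571

Z ≈ 0.5571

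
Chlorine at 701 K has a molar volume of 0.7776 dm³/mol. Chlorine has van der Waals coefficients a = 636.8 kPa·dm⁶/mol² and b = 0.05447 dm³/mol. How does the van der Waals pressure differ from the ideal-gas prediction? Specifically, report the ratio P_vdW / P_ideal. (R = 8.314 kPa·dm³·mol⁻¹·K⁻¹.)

P_vdW / P_ideal ≈ 0.9348

Ideal: P_ideal = RT/V_m = (8.314)(701)/0.7776 = 7495.00 kPa
vdW: P = RT/(V_m − b) − a/V_m² = 5828.11/0.723130 − 636.8/0.604662 = 8059.56 − 1053.15 = 7006.41 kPa
Ratio = 7006.41/7495.00 = 0.9348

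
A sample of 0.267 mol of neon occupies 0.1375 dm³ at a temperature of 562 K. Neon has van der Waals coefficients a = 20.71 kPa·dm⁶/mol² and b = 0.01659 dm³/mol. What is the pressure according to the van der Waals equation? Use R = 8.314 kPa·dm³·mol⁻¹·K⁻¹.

P ≈ 9297 kPa

P = nRT/(V − nb) − a n²/V²
nRT/(V − nb) = (0.267)(8.314)(562)/(0.1375 − 0.267×0.01659) = 1247.5/0.13307 = 9374.8 kPa
a n²/V² = (20.71)(0.267)²/(0.1375)² = 78.090 kPa
P = 9374.8 − 78.090 = 9297 kPa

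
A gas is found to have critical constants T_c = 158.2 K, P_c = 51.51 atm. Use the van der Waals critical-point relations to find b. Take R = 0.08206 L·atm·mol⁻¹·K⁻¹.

b ≈ 0.03150 L/mol

From T_c = 8a/(27Rb) and P_c = a/(27b²): b = R T_c/(8 P_c).
b = (0.08206)(158.2)/(8×51.51) = 12.982/412.08 = 0.03150 L/mol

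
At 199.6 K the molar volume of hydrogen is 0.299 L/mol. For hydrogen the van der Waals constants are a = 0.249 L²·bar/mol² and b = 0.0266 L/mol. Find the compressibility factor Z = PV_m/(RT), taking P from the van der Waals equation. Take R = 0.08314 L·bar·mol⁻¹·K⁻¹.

P = RT/(V_m − b) − a/V_m² = (0.08314)(199.6)/(0.299 − 0.0266) − 0.249/(0.299)²
  = 16.595/0.27240 − 2.7852 = 60.921 − 2.7852 = 58.136 bar
Z = PV_m/(RT) = (58.136)(0.299)/((0.08314)(199.6)) = 17.383/16.595 = 1.047

Z ≈ 1.047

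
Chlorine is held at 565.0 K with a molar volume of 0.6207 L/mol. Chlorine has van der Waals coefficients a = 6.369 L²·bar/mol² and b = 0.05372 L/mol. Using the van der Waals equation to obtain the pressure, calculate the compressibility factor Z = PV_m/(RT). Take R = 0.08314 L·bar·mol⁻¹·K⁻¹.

Z ≈ 0.8763

P = RT/(V_m − b) − a/V_m² = (0.08314)(565.0)/(0.6207 − 0.05372) − 6.369/(0.6207)²
  = 46.974/0.56698 − 16.531 = 82.849 − 16.531 = 66.318 bar
Z = PV_m/(RT) = (66.318)(0.6207)/((0.08314)(565.0)) = 41.164/46.974 = 0.8763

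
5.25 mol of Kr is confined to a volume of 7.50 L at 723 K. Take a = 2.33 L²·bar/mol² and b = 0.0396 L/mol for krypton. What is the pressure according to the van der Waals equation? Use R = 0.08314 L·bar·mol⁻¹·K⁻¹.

P = nRT/(V − nb) − a n²/V²
nRT/(V − nb) = (5.25)(0.08314)(723)/(7.50 − 5.25×0.0396) = 315.58/7.2921 = 43.277 bar
a n²/V² = (2.33)(5.25)²/(7.50)² = 1.1417 bar
P = 43.277 − 1.1417 = 42.14 bar

P ≈ 42.14 bar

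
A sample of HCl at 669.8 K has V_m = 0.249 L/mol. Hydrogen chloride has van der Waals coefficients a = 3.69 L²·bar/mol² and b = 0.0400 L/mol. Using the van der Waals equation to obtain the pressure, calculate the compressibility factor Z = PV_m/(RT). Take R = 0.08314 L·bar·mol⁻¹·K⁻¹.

Z ≈ 0.9253

P = RT/(V_m − b) − a/V_m² = (0.08314)(669.8)/(0.249 − 0.0400) − 3.69/(0.249)²
  = 55.687/0.20900 − 59.515 = 266.44 − 59.515 = 206.93 bar
Z = PV_m/(RT) = (206.93)(0.249)/((0.08314)(669.8)) = 51.526/55.687 = 0.9253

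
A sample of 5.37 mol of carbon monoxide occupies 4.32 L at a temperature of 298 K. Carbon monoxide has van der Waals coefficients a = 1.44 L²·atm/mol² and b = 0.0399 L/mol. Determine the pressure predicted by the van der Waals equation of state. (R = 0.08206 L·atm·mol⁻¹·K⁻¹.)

P ≈ 29.76 atm

P = nRT/(V − nb) − a n²/V²
nRT/(V − nb) = (5.37)(0.08206)(298)/(4.32 − 5.37×0.0399) = 131.32/4.1057 = 31.985 atm
a n²/V² = (1.44)(5.37)²/(4.32)² = 2.2251 atm
P = 31.985 − 2.2251 = 29.76 atm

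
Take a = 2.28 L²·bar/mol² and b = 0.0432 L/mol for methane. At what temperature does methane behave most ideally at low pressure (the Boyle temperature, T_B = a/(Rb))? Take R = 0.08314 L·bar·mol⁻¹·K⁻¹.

T_B ≈ 634.8 K

For a van der Waals gas the second virial coefficient B₂ = b − a/(RT) vanishes at T_B = a/(Rb).
T_B = 2.28/(0.08314×0.0432) = 2.28/0.0035916 = 634.8 K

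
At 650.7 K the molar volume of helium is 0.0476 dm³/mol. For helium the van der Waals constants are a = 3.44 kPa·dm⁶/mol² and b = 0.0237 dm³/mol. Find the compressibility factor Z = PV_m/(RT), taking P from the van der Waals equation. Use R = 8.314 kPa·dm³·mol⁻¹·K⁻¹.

Z ≈ 1.978

P = RT/(V_m − b) − a/V_m² = (8.314)(650.7)/(0.0476 − 0.0237) − 3.44/(0.0476)²
  = 5409.9/0.023900 − 1518.3 = 226356 − 1518.3 = 224838 kPa
Z = PV_m/(RT) = (224838)(0.0476)/((8.314)(650.7)) = 10702/5409.9 = 1.978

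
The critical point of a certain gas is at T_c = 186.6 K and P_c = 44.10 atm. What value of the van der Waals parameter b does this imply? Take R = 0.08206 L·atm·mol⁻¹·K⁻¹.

From T_c = 8a/(27Rb) and P_c = a/(27b²): b = R T_c/(8 P_c).
b = (0.08206)(186.6)/(8×44.10) = 15.312/352.80 = 0.04340 L/mol

b ≈ 0.04340 L/mol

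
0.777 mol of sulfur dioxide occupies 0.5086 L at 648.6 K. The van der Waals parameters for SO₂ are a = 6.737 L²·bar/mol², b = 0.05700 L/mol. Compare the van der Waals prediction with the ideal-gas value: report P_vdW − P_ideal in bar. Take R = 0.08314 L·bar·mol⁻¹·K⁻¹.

ΔP ≈ -7.866 bar

Ideal: P_ideal = nRT/V = (0.777)(0.08314)(648.6)/0.5086 = 82.3819 bar
vdW: P = nRT/(V − nb) − a n²/V² = 41.8994/0.464311 − 4.06732/0.258674 = 90.2399 − 15.7237 = 74.5162 bar
ΔP = 74.5162 − 82.3819 = -7.866 bar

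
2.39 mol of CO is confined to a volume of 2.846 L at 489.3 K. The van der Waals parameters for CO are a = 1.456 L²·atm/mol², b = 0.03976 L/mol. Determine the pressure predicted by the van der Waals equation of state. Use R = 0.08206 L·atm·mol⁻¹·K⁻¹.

P ≈ 33.86 atm

P = nRT/(V − nb) − a n²/V²
nRT/(V − nb) = (2.39)(0.08206)(489.3)/(2.846 − 2.39×0.03976) = 95.963/2.7510 = 34.883 atm
a n²/V² = (1.456)(2.39)²/(2.846)² = 1.0268 atm
P = 34.883 − 1.0268 = 33.86 atm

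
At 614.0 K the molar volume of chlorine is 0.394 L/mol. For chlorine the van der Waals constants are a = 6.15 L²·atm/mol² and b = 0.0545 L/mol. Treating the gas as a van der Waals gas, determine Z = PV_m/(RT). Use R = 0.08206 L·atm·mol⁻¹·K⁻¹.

Z ≈ 0.8507

P = RT/(V_m − b) − a/V_m² = (0.08206)(614.0)/(0.394 − 0.0545) − 6.15/(0.394)²
  = 50.385/0.33950 − 39.617 = 148.41 − 39.617 = 108.79 atm
Z = PV_m/(RT) = (108.79)(0.394)/((0.08206)(614.0)) = 42.863/50.385 = 0.8507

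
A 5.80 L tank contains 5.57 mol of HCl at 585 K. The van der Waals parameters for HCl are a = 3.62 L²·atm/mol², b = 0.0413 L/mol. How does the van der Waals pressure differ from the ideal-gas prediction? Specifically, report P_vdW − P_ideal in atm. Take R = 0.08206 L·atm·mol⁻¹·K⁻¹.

ΔP ≈ -1.435 atm

Ideal: P_ideal = nRT/V = (5.57)(0.08206)(585)/5.80 = 46.1014 atm
vdW: P = nRT/(V − nb) − a n²/V² = 267.388/5.56996 − 112.310/33.6400 = 48.0054 − 3.33859 = 44.6668 atm
ΔP = 44.6668 − 46.1014 = -1.435 atm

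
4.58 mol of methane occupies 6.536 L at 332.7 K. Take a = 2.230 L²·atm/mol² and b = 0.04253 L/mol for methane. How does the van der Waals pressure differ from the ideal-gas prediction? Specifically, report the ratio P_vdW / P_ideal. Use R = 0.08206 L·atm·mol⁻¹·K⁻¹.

P_vdW / P_ideal ≈ 0.9735

Ideal: P_ideal = nRT/V = (4.58)(0.08206)(332.7)/6.536 = 19.1310 atm
vdW: P = nRT/(V − nb) − a n²/V² = 125.040/6.34121 − 46.7774/42.7193 = 19.7186 − 1.09499 = 18.6236 atm
Ratio = 18.6236/19.1310 = 0.9735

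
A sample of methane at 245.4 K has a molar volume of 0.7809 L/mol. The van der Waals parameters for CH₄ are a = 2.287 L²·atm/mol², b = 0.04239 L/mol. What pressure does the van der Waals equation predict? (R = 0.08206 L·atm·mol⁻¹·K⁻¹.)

P ≈ 23.52 atm

P = RT/(V_m − b) − a/V_m²
RT/(V_m − b) = (0.08206)(245.4)/(0.7809 − 0.04239) = 20.138/0.73851 = 27.268 atm
a/V_m² = 2.287/(0.7809)² = 3.7504 atm
P = 27.268 − 3.7504 = 23.52 atm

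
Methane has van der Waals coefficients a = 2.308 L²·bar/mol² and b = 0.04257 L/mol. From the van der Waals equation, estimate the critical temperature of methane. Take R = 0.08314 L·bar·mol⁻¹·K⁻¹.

T_c ≈ 193.2 K

For a van der Waals gas, T_c = 8a/(27Rb).
T_c = 8×2.308/(27×0.08314×0.04257) = 18.464/0.095560 = 193.2 K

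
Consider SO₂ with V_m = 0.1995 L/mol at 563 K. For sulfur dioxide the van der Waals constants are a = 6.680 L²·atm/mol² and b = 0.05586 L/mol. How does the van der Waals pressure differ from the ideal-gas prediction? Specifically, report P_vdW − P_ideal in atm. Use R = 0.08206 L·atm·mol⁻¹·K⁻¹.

ΔP ≈ -77.78 atm

Ideal: P_ideal = RT/V_m = (0.08206)(563)/0.1995 = 231.578 atm
vdW: P = RT/(V_m − b) − a/V_m² = 46.1998/0.143640 − 6.680/0.0398003 = 321.636 − 167.838 = 153.798 atm
ΔP = 153.798 − 231.578 = -77.78 atm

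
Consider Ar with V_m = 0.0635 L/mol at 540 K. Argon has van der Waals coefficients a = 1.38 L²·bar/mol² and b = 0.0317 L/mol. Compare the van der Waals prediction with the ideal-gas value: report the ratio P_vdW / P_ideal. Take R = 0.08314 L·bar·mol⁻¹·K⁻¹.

Ideal: P_ideal = RT/V_m = (0.08314)(540)/0.0635 = 707.017 bar
vdW: P = RT/(V_m − b) − a/V_m² = 44.8956/0.0318000 − 1.38/0.00403225 = 1411.81 − 342.241 = 1069.57 bar
Ratio = 1069.57/707.017 = 1.513

P_vdW / P_ideal ≈ 1.513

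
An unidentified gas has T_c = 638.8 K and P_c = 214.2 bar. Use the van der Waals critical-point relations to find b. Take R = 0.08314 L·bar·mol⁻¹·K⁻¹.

b ≈ 0.03099 L/mol

From T_c = 8a/(27Rb) and P_c = a/(27b²): b = R T_c/(8 P_c).
b = (0.08314)(638.8)/(8×214.2) = 53.110/1713.6 = 0.03099 L/mol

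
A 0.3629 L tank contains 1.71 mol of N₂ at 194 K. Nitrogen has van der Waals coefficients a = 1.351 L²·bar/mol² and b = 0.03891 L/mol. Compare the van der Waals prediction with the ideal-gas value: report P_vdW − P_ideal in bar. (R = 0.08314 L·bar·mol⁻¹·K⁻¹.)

ΔP ≈ -12.93 bar

Ideal: P_ideal = nRT/V = (1.71)(0.08314)(194)/0.3629 = 76.0013 bar
vdW: P = nRT/(V − nb) − a n²/V² = 27.5809/0.296364 − 3.95046/0.131696 = 93.0643 − 29.9968 = 63.0675 bar
ΔP = 63.0675 − 76.0013 = -12.93 bar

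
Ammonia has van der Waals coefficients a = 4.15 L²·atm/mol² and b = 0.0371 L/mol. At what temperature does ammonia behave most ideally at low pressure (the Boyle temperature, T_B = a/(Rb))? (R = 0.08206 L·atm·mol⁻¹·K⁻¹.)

For a van der Waals gas the second virial coefficient B₂ = b − a/(RT) vanishes at T_B = a/(Rb).
T_B = 4.15/(0.08206×0.0371) = 4.15/0.0030444 = 1363 K

T_B ≈ 1363 K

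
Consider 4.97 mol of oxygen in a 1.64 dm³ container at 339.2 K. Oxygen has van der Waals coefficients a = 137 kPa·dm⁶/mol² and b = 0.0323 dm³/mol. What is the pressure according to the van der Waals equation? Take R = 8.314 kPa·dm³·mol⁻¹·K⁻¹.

P ≈ 8215 kPa

P = nRT/(V − nb) − a n²/V²
nRT/(V − nb) = (4.97)(8.314)(339.2)/(1.64 − 4.97×0.0323) = 14016/1.4795 = 9473.5 kPa
a n²/V² = (137)(4.97)²/(1.64)² = 1258.2 kPa
P = 9473.5 − 1258.2 = 8215 kPa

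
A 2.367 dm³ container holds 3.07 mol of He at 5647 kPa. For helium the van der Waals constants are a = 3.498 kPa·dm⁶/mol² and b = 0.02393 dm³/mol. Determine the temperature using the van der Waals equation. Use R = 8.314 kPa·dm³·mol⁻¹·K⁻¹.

T ≈ 508.0 K

T = (P + a n²/V²)(V − nb)/(nR)
P + a n²/V² = 5647 + (3.498)(3.07)²/(2.367)² = 5652.9 kPa
V − nb = 2.367 − (3.07)(0.02393) = 2.2935 dm³
T = (5652.9)(2.2935)/((3.07)(8.314)) = 508.0 K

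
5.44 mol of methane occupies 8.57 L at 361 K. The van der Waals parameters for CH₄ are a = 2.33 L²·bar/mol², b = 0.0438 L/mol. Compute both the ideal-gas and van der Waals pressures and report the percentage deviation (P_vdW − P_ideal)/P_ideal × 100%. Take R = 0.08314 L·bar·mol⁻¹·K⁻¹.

Ideal: P_ideal = nRT/V = (5.44)(0.08314)(361)/8.57 = 19.0518 bar
vdW: P = nRT/(V − nb) − a n²/V² = 163.274/8.33173 − 68.9531/73.4449 = 19.5967 − 0.938841 = 18.6579 bar
% deviation = (18.6579 − 19.0518)/19.0518 × 100% = -2.07%

-2.07 %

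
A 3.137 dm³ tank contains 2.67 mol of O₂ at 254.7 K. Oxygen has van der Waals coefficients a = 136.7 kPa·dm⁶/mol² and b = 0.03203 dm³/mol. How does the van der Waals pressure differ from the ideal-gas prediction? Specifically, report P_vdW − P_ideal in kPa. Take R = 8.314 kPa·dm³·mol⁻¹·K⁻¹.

ΔP ≈ -48.5 kPa

Ideal: P_ideal = nRT/V = (2.67)(8.314)(254.7)/3.137 = 1802.34 kPa
vdW: P = nRT/(V − nb) − a n²/V² = 5653.93/3.05148 − 974.521/9.84077 = 1852.85 − 99.0289 = 1753.82 kPa
ΔP = 1753.82 − 1802.34 = -48.5 kPa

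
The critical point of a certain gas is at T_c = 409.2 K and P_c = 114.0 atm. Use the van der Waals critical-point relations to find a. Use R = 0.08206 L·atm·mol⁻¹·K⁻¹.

From T_c = 8a/(27Rb) and P_c = a/(27b²): a = 27 R² T_c²/(64 P_c).
a = 27×(0.08206)²×(409.2)²/(64×114.0) = 30444/7296.0 = 4.173 L²·atm/mol²

a ≈ 4.173 L²·atm/mol²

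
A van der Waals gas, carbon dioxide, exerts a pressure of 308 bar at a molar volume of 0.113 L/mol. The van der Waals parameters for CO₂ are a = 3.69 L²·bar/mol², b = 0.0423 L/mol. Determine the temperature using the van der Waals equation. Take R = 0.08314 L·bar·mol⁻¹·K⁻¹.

T ≈ 507.7 K

T = (P + a/V_m²)(V_m − b)/R
P + a/V_m² = 308 + 3.69/(0.113)² = 596.98 bar
V_m − b = 0.113 − 0.0423 = 0.070700 L/mol
T = (596.98)(0.070700)/0.08314 = 507.7 K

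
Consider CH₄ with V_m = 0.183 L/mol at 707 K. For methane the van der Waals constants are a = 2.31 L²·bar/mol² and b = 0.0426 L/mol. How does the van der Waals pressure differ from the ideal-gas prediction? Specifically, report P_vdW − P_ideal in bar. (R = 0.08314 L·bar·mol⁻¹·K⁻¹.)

Ideal: P_ideal = RT/V_m = (0.08314)(707)/0.183 = 321.202 bar
vdW: P = RT/(V_m − b) − a/V_m² = 58.7800/0.140400 − 2.31/0.0334890 = 418.661 − 68.9779 = 349.683 bar
ΔP = 349.683 − 321.202 = 28.48 bar

ΔP ≈ 28.48 bar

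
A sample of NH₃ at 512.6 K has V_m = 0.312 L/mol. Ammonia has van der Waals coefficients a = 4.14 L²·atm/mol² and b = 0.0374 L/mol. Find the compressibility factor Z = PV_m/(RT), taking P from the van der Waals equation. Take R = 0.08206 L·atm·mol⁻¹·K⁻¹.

P = RT/(V_m − b) − a/V_m² = (0.08206)(512.6)/(0.312 − 0.0374) − 4.14/(0.312)²
  = 42.064/0.27460 − 42.530 = 153.18 − 42.530 = 110.65 atm
Z = PV_m/(RT) = (110.65)(0.312)/((0.08206)(512.6)) = 34.523/42.064 = 0.8207

Z ≈ 0.8207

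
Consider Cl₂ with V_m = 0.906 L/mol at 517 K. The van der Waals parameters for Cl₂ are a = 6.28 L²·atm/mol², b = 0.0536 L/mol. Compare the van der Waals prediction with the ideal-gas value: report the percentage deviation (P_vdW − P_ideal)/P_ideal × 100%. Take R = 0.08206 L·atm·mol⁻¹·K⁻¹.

Ideal: P_ideal = RT/V_m = (0.08206)(517)/0.906 = 46.8267 atm
vdW: P = RT/(V_m − b) − a/V_m² = 42.4250/0.852400 − 6.28/0.820836 = 49.7712 − 7.65074 = 42.1205 atm
% deviation = (42.1205 − 46.8267)/46.8267 × 100% = -10.05%

-10.05 %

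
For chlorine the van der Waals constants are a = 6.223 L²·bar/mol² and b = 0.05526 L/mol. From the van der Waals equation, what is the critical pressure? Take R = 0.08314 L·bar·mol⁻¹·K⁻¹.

For a van der Waals gas, P_c = a/(27b²).
P_c = 6.223/(27×(0.05526)²) = 6.223/0.082449 = 75.48 bar

P_c ≈ 75.48 bar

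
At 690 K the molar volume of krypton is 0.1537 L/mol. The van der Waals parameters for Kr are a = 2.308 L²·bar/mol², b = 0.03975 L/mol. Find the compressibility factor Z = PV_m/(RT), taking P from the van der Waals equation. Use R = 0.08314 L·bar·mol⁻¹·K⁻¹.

Z ≈ 1.087

P = RT/(V_m − b) − a/V_m² = (0.08314)(690)/(0.1537 − 0.03975) − 2.308/(0.1537)²
  = 57.367/0.11395 − 97.699 = 503.44 − 97.699 = 405.74 bar
Z = PV_m/(RT) = (405.74)(0.1537)/((0.08314)(690)) = 62.362/57.367 = 1.087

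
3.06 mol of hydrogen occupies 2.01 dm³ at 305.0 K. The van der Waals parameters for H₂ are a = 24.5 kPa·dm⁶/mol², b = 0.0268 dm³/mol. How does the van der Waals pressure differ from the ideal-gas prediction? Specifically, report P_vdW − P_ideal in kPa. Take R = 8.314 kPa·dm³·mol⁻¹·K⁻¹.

Ideal: P_ideal = nRT/V = (3.06)(8.314)(305.0)/2.01 = 3860.43 kPa
vdW: P = nRT/(V − nb) − a n²/V² = 7759.46/1.92799 − 229.408/4.04010 = 4024.64 − 56.7828 = 3967.86 kPa
ΔP = 3967.86 − 3860.43 = 107.4 kPa

ΔP ≈ 107.4 kPa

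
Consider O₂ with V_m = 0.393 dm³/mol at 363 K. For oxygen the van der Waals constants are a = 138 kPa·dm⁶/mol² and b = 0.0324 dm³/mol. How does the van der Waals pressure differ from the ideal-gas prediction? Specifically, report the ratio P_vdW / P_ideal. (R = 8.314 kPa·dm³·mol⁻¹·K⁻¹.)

Ideal: P_ideal = RT/V_m = (8.314)(363)/0.393 = 7679.34 kPa
vdW: P = RT/(V_m − b) − a/V_m² = 3017.98/0.360600 − 138/0.154449 = 8369.33 − 893.499 = 7475.83 kPa
Ratio = 7475.83/7679.34 = 0.9735

P_vdW / P_ideal ≈ 0.9735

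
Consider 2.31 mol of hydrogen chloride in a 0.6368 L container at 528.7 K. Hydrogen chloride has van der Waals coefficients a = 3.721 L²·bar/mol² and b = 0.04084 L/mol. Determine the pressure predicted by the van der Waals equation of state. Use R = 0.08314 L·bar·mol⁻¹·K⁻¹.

P ≈ 138.2 bar

P = nRT/(V − nb) − a n²/V²
nRT/(V − nb) = (2.31)(0.08314)(528.7)/(0.6368 − 2.31×0.04084) = 101.54/0.54246 = 187.18 bar
a n²/V² = (3.721)(2.31)²/(0.6368)² = 48.964 bar
P = 187.18 − 48.964 = 138.2 bar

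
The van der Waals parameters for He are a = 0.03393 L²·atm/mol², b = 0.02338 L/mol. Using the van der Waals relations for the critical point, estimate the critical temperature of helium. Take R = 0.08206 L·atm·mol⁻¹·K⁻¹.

T_c ≈ 5.240 K

For a van der Waals gas, T_c = 8a/(27Rb).
T_c = 8×0.03393/(27×0.08206×0.02338) = 0.27144/0.051801 = 5.240 K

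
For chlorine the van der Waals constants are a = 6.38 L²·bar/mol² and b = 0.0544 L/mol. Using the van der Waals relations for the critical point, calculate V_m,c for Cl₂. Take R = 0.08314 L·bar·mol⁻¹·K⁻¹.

For a van der Waals gas, V_m,c = 3b.
V_m,c = 3×0.0544 = 0.1632 L/mol

V_m,c ≈ 0.1632 L/mol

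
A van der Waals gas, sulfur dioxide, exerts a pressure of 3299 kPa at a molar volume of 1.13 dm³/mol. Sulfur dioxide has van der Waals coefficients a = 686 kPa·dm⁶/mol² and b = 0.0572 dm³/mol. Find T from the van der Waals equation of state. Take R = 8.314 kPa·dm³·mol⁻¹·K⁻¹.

T = (P + a/V_m²)(V_m − b)/R
P + a/V_m² = 3299 + 686/(1.13)² = 3836.2 kPa
V_m − b = 1.13 − 0.0572 = 1.0728 dm³/mol
T = (3836.2)(1.0728)/8.314 = 495.0 K

T ≈ 495.0 K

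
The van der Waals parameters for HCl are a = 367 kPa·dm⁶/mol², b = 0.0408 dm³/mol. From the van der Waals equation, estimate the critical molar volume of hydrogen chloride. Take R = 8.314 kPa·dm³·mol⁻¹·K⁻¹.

V_m,c ≈ 0.1224 dm³/mol

For a van der Waals gas, V_m,c = 3b.
V_m,c = 3×0.0408 = 0.1224 dm³/mol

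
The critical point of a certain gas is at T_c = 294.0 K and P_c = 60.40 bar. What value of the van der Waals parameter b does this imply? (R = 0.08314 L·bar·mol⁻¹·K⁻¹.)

From T_c = 8a/(27Rb) and P_c = a/(27b²): b = R T_c/(8 P_c).
b = (0.08314)(294.0)/(8×60.40) = 24.443/483.20 = 0.05059 L/mol

b ≈ 0.05059 L/mol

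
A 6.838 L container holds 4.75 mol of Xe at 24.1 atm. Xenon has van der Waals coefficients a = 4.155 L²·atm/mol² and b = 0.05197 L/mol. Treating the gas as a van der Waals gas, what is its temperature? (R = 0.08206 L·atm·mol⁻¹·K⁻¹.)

T = (P + a n²/V²)(V − nb)/(nR)
P + a n²/V² = 24.1 + (4.155)(4.75)²/(6.838)² = 26.105 atm
V − nb = 6.838 − (4.75)(0.05197) = 6.5911 L
T = (26.105)(6.5911)/((4.75)(0.08206)) = 441.4 K

T ≈ 441.4 K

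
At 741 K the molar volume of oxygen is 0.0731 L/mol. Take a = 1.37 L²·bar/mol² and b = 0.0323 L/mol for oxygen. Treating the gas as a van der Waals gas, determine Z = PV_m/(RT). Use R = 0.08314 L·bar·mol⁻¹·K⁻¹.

Z ≈ 1.487

P = RT/(V_m − b) − a/V_m² = (0.08314)(741)/(0.0731 − 0.0323) − 1.37/(0.0731)²
  = 61.607/0.040800 − 256.38 = 1510.0 − 256.38 = 1253.6 bar
Z = PV_m/(RT) = (1253.6)(0.0731)/((0.08314)(741)) = 91.638/61.607 = 1.487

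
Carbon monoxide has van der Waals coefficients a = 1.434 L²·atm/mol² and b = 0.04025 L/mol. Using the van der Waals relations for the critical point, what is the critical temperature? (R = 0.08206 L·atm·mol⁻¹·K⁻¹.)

T_c ≈ 128.6 K

For a van der Waals gas, T_c = 8a/(27Rb).
T_c = 8×1.434/(27×0.08206×0.04025) = 11.472/0.089179 = 128.6 K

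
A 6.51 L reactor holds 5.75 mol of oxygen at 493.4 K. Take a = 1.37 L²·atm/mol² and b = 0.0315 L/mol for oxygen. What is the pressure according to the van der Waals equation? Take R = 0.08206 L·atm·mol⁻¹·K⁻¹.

P = nRT/(V − nb) − a n²/V²
nRT/(V − nb) = (5.75)(0.08206)(493.4)/(6.51 − 5.75×0.0315) = 232.81/6.3289 = 36.785 atm
a n²/V² = (1.37)(5.75)²/(6.51)² = 1.0688 atm
P = 36.785 − 1.0688 = 35.72 atm

P ≈ 35.72 atm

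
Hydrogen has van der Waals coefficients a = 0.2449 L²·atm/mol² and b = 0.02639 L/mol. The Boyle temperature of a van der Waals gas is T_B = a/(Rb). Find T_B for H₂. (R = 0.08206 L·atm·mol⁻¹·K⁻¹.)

T_B ≈ 113.1 K

For a van der Waals gas the second virial coefficient B₂ = b − a/(RT) vanishes at T_B = a/(Rb).
T_B = 0.2449/(0.08206×0.02639) = 0.2449/0.0021656 = 113.1 K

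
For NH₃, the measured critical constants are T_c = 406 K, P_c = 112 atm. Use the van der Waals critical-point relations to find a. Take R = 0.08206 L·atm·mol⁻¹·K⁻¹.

From T_c = 8a/(27Rb) and P_c = a/(27b²): a = 27 R² T_c²/(64 P_c).
a = 27×(0.08206)²×(406)²/(64×112) = 29969/7168.0 = 4.181 L²·atm/mol²

a ≈ 4.181 L²·atm/mol²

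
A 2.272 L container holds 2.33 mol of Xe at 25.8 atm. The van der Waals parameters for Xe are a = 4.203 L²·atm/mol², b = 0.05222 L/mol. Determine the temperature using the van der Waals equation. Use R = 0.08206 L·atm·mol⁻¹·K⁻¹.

T = (P + a n²/V²)(V − nb)/(nR)
P + a n²/V² = 25.8 + (4.203)(2.33)²/(2.272)² = 30.220 atm
V − nb = 2.272 − (2.33)(0.05222) = 2.1503 L
T = (30.220)(2.1503)/((2.33)(0.08206)) = 339.9 K

T ≈ 339.9 K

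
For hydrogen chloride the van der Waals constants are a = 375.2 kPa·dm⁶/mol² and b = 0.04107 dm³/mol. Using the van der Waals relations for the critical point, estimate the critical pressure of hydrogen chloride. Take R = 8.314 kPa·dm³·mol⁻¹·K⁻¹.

For a van der Waals gas, P_c = a/(27b²).
P_c = 375.2/(27×(0.04107)²) = 375.2/0.045542 = 8239 kPa

P_c ≈ 8239 kPa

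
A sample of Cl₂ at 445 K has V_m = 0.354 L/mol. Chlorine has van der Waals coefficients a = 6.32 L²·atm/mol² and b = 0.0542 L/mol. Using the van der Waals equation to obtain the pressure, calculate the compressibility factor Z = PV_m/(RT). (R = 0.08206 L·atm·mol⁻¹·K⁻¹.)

P = RT/(V_m − b) − a/V_m² = (0.08206)(445)/(0.354 − 0.0542) − 6.32/(0.354)²
  = 36.517/0.29980 − 50.433 = 121.80 − 50.433 = 71.37 atm
Z = PV_m/(RT) = (71.37)(0.354)/((0.08206)(445)) = 25.265/36.517 = 0.6919

Z ≈ 0.6919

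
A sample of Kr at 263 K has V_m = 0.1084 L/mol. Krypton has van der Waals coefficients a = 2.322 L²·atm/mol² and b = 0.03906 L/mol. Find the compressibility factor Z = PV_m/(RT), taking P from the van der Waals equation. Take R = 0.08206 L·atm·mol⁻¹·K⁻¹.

Z ≈ 0.5708

P = RT/(V_m − b) − a/V_m² = (0.08206)(263)/(0.1084 − 0.03906) − 2.322/(0.1084)²
  = 21.582/0.069340 − 197.61 = 311.25 − 197.61 = 113.64 atm
Z = PV_m/(RT) = (113.64)(0.1084)/((0.08206)(263)) = 12.319/21.582 = 0.5708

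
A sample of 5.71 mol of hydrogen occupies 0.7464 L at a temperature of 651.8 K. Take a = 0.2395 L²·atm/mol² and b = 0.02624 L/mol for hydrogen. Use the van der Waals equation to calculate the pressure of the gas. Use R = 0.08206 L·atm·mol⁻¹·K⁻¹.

P = nRT/(V − nb) − a n²/V²
nRT/(V − nb) = (5.71)(0.08206)(651.8)/(0.7464 − 5.71×0.02624) = 305.41/0.59657 = 511.94 atm
a n²/V² = (0.2395)(5.71)²/(0.7464)² = 14.016 atm
P = 511.94 − 14.016 = 497.9 atm

P ≈ 497.9 atm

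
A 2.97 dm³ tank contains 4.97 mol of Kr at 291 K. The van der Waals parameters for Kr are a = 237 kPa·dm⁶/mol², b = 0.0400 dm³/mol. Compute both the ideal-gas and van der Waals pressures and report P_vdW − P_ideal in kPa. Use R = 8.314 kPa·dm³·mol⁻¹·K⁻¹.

ΔP ≈ -373.2 kPa

Ideal: P_ideal = nRT/V = (4.97)(8.314)(291)/2.97 = 4048.58 kPa
vdW: P = nRT/(V − nb) − a n²/V² = 12024.3/2.77120 − 5854.11/8.82090 = 4339.02 − 663.664 = 3675.36 kPa
ΔP = 3675.36 − 4048.58 = -373.2 kPa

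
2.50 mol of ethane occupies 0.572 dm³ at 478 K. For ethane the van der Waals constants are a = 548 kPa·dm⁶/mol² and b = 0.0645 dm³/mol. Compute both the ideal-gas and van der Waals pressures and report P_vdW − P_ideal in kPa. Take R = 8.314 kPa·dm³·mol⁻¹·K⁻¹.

ΔP ≈ -3649 kPa

Ideal: P_ideal = nRT/V = (2.50)(8.314)(478)/0.572 = 17369.3 kPa
vdW: P = nRT/(V − nb) − a n²/V² = 9935.23/0.410750 − 3425.00/0.327184 = 24188.0 − 10468.1 = 13719.9 kPa
ΔP = 13719.9 − 17369.3 = -3649 kPa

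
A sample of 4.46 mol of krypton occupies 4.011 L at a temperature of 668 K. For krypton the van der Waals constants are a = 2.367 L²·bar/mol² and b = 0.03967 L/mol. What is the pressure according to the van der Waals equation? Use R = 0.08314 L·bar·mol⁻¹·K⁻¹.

P ≈ 61.68 bar

P = nRT/(V − nb) − a n²/V²
nRT/(V − nb) = (4.46)(0.08314)(668)/(4.011 − 4.46×0.03967) = 247.70/3.8341 = 64.604 bar
a n²/V² = (2.367)(4.46)²/(4.011)² = 2.9266 bar
P = 64.604 − 2.9266 = 61.68 bar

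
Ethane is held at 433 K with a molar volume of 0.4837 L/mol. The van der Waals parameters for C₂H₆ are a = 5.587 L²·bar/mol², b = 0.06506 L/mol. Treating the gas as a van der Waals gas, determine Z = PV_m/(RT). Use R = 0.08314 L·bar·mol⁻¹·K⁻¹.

Z ≈ 0.8346

P = RT/(V_m − b) − a/V_m² = (0.08314)(433)/(0.4837 − 0.06506) − 5.587/(0.4837)²
  = 36.000/0.41864 − 23.880 = 85.993 − 23.880 = 62.113 bar
Z = PV_m/(RT) = (62.113)(0.4837)/((0.08314)(433)) = 30.044/36.000 = 0.8346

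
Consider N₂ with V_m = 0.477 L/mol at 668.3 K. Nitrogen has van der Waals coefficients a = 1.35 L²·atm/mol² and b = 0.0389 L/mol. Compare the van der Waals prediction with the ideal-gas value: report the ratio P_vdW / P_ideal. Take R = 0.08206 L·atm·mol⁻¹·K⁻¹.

Ideal: P_ideal = RT/V_m = (0.08206)(668.3)/0.477 = 114.970 atm
vdW: P = RT/(V_m − b) − a/V_m² = 54.8407/0.438100 − 1.35/0.227529 = 125.178 − 5.93331 = 119.245 atm
Ratio = 119.245/114.970 = 1.037

P_vdW / P_ideal ≈ 1.037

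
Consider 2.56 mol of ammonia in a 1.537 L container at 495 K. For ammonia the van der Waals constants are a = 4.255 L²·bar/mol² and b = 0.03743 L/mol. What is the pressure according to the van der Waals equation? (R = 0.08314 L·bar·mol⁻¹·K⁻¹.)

P = nRT/(V − nb) − a n²/V²
nRT/(V − nb) = (2.56)(0.08314)(495)/(1.537 − 2.56×0.03743) = 105.36/1.4412 = 73.106 bar
a n²/V² = (4.255)(2.56)²/(1.537)² = 11.804 bar
P = 73.106 − 11.804 = 61.30 bar

P ≈ 61.30 bar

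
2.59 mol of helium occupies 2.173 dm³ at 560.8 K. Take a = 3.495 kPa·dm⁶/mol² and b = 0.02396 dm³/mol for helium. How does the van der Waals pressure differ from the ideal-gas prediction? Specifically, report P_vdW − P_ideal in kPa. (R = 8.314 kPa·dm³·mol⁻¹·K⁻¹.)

Ideal: P_ideal = nRT/V = (2.59)(8.314)(560.8)/2.173 = 5557.23 kPa
vdW: P = nRT/(V − nb) − a n²/V² = 12075.9/2.11094 − 23.4448/4.72193 = 5720.63 − 4.96509 = 5715.66 kPa
ΔP = 5715.66 − 5557.23 = 158.4 kPa

ΔP ≈ 158.4 kPa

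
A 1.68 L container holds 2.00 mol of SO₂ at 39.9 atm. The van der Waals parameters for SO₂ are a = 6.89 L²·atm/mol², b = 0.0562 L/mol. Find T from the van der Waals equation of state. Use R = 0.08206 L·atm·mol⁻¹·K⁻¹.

T ≈ 474.4 K

T = (P + a n²/V²)(V − nb)/(nR)
P + a n²/V² = 39.9 + (6.89)(2.00)²/(1.68)² = 49.665 atm
V − nb = 1.68 − (2.00)(0.0562) = 1.5676 L
T = (49.665)(1.5676)/((2.00)(0.08206)) = 474.4 K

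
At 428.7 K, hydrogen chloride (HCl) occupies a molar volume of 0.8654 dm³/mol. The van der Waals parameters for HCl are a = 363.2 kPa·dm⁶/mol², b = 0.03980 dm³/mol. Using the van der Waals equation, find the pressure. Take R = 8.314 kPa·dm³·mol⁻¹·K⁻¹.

P ≈ 3832 kPa

P = RT/(V_m − b) − a/V_m²
RT/(V_m − b) = (8.314)(428.7)/(0.8654 − 0.03980) = 3564.2/0.82560 = 4317.1 kPa
a/V_m² = 363.2/(0.8654)² = 484.97 kPa
P = 4317.1 − 484.97 = 3832 kPa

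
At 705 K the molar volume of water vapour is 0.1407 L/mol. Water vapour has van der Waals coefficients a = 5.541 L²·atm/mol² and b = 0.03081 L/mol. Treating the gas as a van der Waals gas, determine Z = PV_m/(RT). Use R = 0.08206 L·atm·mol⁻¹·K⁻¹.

Z ≈ 0.5996

P = RT/(V_m − b) − a/V_m² = (0.08206)(705)/(0.1407 − 0.03081) − 5.541/(0.1407)²
  = 57.852/0.10989 − 279.90 = 526.45 − 279.90 = 246.55 atm
Z = PV_m/(RT) = (246.55)(0.1407)/((0.08206)(705)) = 34.690/57.852 = 0.5996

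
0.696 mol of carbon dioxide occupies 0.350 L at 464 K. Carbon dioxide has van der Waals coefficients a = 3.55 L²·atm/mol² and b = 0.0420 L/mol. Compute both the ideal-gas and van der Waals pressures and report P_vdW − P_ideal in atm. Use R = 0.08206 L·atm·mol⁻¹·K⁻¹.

Ideal: P_ideal = nRT/V = (0.696)(0.08206)(464)/0.350 = 75.7165 atm
vdW: P = nRT/(V − nb) − a n²/V² = 26.5008/0.320768 − 1.71968/0.122500 = 82.6167 − 14.0382 = 68.5785 atm
ΔP = 68.5785 − 75.7165 = -7.138 atm

ΔP ≈ -7.138 atm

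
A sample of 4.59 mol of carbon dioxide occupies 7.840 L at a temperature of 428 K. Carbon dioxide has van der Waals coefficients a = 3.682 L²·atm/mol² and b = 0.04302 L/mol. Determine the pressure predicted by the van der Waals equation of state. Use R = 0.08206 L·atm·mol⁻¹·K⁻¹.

P = nRT/(V − nb) − a n²/V²
nRT/(V − nb) = (4.59)(0.08206)(428)/(7.840 − 4.59×0.04302) = 161.21/7.6425 = 21.094 atm
a n²/V² = (3.682)(4.59)²/(7.840)² = 1.2621 atm
P = 21.094 − 1.2621 = 19.83 atm

P ≈ 19.83 atm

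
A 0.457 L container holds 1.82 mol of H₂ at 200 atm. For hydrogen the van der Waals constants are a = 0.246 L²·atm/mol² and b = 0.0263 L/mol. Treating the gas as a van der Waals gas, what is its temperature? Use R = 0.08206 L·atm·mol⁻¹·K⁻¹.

T = (P + a n²/V²)(V − nb)/(nR)
P + a n²/V² = 200 + (0.246)(1.82)²/(0.457)² = 203.90 atm
V − nb = 0.457 − (1.82)(0.0263) = 0.40913 L
T = (203.90)(0.40913)/((1.82)(0.08206)) = 558.6 K

T ≈ 558.6 K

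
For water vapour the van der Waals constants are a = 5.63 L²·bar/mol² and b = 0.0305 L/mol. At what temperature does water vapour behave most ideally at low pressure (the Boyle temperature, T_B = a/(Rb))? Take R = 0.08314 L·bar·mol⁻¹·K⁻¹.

For a van der Waals gas the second virial coefficient B₂ = b − a/(RT) vanishes at T_B = a/(Rb).
T_B = 5.63/(0.08314×0.0305) = 5.63/0.0025358 = 2220 K

T_B ≈ 2220 K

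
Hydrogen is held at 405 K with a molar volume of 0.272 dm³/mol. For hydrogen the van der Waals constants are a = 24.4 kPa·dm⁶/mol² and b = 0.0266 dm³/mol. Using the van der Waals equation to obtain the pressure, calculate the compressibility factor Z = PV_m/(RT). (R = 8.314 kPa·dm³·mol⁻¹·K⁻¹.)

Z ≈ 1.082

P = RT/(V_m − b) − a/V_m² = (8.314)(405)/(0.272 − 0.0266) − 24.4/(0.272)²
  = 3367.2/0.24540 − 329.80 = 13721 − 329.80 = 13391 kPa
Z = PV_m/(RT) = (13391)(0.272)/((8.314)(405)) = 3642.4/3367.2 = 1.082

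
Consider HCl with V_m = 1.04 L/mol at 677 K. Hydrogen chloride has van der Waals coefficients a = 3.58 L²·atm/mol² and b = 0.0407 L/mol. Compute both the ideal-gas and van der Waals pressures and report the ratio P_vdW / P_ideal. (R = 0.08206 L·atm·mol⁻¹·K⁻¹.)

Ideal: P_ideal = RT/V_m = (0.08206)(677)/1.04 = 53.4179 atm
vdW: P = RT/(V_m − b) − a/V_m² = 55.5546/0.999300 − 3.58/1.08160 = 55.5935 − 3.30991 = 52.2836 atm
Ratio = 52.2836/53.4179 = 0.9788

P_vdW / P_ideal ≈ 0.9788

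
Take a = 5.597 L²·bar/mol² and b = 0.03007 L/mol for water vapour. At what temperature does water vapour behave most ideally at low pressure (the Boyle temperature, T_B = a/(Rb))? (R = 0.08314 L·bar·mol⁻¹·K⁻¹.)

For a van der Waals gas the second virial coefficient B₂ = b − a/(RT) vanishes at T_B = a/(Rb).
T_B = 5.597/(0.08314×0.03007) = 5.597/0.0025000 = 2239 K

T_B ≈ 2239 K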